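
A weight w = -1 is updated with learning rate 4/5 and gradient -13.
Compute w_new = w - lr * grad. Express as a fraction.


w_new = -1 - 4/5 * -13 = -1 - -52/5 = 47/5.

47/5


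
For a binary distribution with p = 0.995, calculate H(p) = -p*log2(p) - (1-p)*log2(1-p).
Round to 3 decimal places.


H = -0.995*log2(0.995) - 0.005*log2(0.005) = 0.045.

0.045


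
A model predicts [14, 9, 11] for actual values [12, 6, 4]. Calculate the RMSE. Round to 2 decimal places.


MSE = 20.6667. RMSE = sqrt(20.6667) = 4.55.

4.55


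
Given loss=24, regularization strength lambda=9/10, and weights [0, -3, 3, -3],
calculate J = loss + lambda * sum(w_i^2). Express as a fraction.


L2 sq norm = sum(w^2) = 27. J = 24 + 9/10 * 27 = 483/10.

483/10


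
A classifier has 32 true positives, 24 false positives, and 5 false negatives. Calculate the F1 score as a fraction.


Precision = 32/56 = 4/7. Recall = 32/37 = 32/37. F1 = 2*P*R/(P+R) = 64/93.

64/93


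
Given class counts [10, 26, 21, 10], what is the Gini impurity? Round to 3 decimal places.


Total = 67. Proportions: 10/67, 26/67, 21/67, 10/67. sum(p_i^2) = 0.2934. Gini = 1 - 0.2934 = 0.7066, which rounds to 0.707.

0.707


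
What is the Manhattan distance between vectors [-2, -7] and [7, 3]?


d = sum of absolute differences: |-2-7|=9 + |-7-3|=10 = 19.

19


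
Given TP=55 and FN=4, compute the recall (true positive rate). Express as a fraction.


Recall = TP / (TP + FN) = 55 / 59 = 55/59.

55/59


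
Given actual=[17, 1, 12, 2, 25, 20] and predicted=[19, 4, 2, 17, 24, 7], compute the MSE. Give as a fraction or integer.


MSE = (1/6) * ((17-19)^2=4 + (1-4)^2=9 + (12-2)^2=100 + (2-17)^2=225 + (25-24)^2=1 + (20-7)^2=169). Sum = 508. MSE = 254/3.

254/3


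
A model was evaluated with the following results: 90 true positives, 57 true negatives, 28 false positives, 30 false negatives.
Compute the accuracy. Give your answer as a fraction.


Accuracy = (TP + TN) / (TP + TN + FP + FN) = (90 + 57) / 205 = 147/205.

147/205


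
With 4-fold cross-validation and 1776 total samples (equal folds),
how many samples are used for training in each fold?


Each validation fold has 1776/4 = 444 samples. Training set = 1776 - 444 = 1332.

1332


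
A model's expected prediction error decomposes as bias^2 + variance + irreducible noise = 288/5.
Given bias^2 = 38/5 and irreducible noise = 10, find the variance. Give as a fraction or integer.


Total error = bias^2 + variance + irreducible noise. So variance = 288/5 - 38/5 - 10 = 40.

40


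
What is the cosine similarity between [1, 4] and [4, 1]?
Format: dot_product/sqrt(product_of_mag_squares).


dot = 8. |a|^2 = 17, |b|^2 = 17. cos = 8/sqrt(289).

8/sqrt(289)


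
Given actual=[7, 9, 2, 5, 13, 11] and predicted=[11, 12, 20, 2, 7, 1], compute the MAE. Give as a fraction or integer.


MAE = (1/6) * (|7-11|=4 + |9-12|=3 + |2-20|=18 + |5-2|=3 + |13-7|=6 + |11-1|=10). Sum = 44. MAE = 22/3.

22/3


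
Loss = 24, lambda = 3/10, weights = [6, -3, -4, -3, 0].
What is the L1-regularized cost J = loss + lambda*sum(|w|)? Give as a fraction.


L1 norm = sum(|w|) = 16. J = 24 + 3/10 * 16 = 144/5.

144/5


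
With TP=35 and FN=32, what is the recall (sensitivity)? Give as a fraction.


Recall = TP / (TP + FN) = 35 / 67 = 35/67.

35/67


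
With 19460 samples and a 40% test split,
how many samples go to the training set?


Test set = 19460 * 40% = 7784. Training set = 19460 - 7784 = 11676.

11676


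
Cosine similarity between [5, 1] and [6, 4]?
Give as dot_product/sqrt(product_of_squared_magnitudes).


dot = 34. |a|^2 = 26, |b|^2 = 52. cos = 34/sqrt(1352).

34/sqrt(1352)


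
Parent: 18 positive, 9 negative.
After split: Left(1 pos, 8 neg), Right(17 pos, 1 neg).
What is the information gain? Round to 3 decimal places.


H(parent) = 0.9183. H(left) = 0.5033, H(right) = 0.3095. Weighted = (9/27)*0.5033 + (18/27)*0.3095 = 0.3741. IG = 0.9183 - 0.3741 = 0.5442, which rounds to 0.544.

0.544


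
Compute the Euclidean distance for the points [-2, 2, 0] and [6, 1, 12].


d = sqrt(sum of squared differences). (-2-6)^2=64, (2-1)^2=1, (0-12)^2=144. Sum = 209.

sqrt(209)


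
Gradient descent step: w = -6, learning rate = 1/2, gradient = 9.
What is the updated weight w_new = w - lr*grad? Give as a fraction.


w_new = -6 - 1/2 * 9 = -6 - 9/2 = -21/2.

-21/2


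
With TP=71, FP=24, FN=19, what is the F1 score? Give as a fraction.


Precision = 71/95 = 71/95. Recall = 71/90 = 71/90. F1 = 2*P*R/(P+R) = 142/185.

142/185


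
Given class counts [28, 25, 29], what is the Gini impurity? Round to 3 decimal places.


Total = 82. Proportions: 28/82, 25/82, 29/82. sum(p_i^2) = 0.3346. Gini = 1 - 0.3346 = 0.6654, which rounds to 0.665.

0.665


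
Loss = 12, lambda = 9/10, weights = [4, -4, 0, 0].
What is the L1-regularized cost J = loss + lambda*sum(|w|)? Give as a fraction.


L1 norm = sum(|w|) = 8. J = 12 + 9/10 * 8 = 96/5.

96/5


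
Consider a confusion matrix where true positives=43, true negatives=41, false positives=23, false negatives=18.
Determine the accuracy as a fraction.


Accuracy = (TP + TN) / (TP + TN + FP + FN) = (43 + 41) / 125 = 84/125.

84/125


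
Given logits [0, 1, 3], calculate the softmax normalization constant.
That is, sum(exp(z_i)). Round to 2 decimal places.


Denom = e^0=1.0000 + e^1=2.7183 + e^3=20.0855. Sum = 23.8038, which rounds to 23.80.

23.80


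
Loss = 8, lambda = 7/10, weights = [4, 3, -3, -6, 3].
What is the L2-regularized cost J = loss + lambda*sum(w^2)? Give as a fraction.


L2 sq norm = sum(w^2) = 79. J = 8 + 7/10 * 79 = 633/10.

633/10


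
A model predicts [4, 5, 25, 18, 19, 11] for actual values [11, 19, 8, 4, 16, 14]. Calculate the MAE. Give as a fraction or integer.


MAE = (1/6) * (|11-4|=7 + |19-5|=14 + |8-25|=17 + |4-18|=14 + |16-19|=3 + |14-11|=3). Sum = 58. MAE = 29/3.

29/3


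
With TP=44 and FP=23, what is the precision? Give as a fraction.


Precision = TP / (TP + FP) = 44 / 67 = 44/67.

44/67


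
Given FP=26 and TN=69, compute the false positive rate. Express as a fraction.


FPR = FP / (FP + TN) = 26 / 95 = 26/95.

26/95


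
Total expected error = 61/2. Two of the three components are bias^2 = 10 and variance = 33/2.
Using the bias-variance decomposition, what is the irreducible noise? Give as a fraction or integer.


Total error = bias^2 + variance + irreducible noise. So irreducible noise = 61/2 - 10 - 33/2 = 4.

4


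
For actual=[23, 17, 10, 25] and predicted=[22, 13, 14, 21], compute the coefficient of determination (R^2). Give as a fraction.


Mean(y) = 75/4. SS_res = 49. SS_tot = 547/4. R^2 = 1 - 49/(547/4) = 351/547.

351/547


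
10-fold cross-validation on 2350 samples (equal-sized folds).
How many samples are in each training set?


Each validation fold has 2350/10 = 235 samples. Training set = 2350 - 235 = 2115.

2115


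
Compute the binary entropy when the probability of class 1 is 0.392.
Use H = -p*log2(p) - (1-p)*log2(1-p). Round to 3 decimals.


H = -0.392*log2(0.392) - 0.608*log2(0.608) = 0.966.

0.966


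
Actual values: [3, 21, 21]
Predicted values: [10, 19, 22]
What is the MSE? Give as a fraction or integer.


MSE = (1/3) * ((3-10)^2=49 + (21-19)^2=4 + (21-22)^2=1). Sum = 54. MSE = 18.

18


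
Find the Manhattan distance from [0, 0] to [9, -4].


d = sum of absolute differences: |0-9|=9 + |0--4|=4 = 13.

13


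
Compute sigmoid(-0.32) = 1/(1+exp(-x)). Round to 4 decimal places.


sigma(-0.32) = 1/(1+e^(0.32)) = 1/(1+1.377128) = 1/2.377128 = 0.4207.

0.4207


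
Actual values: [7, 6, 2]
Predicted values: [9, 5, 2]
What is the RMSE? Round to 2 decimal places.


MSE = 1.6667. RMSE = sqrt(1.6667) = 1.29.

1.29


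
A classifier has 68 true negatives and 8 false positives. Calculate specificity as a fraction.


Specificity = TN / (TN + FP) = 68 / 76 = 17/19.

17/19


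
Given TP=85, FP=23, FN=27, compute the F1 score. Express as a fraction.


Precision = 85/108 = 85/108. Recall = 85/112 = 85/112. F1 = 2*P*R/(P+R) = 17/22.

17/22


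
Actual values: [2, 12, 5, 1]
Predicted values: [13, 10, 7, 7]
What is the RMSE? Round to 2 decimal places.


MSE = 41.2500. RMSE = sqrt(41.2500) = 6.42.

6.42


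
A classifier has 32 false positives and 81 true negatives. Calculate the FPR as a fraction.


FPR = FP / (FP + TN) = 32 / 113 = 32/113.

32/113


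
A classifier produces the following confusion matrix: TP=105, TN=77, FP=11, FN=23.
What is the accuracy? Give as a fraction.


Accuracy = (TP + TN) / (TP + TN + FP + FN) = (105 + 77) / 216 = 91/108.

91/108


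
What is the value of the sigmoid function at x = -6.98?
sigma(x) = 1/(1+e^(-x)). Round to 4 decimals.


sigma(-6.98) = 1/(1+e^(6.98)) = 1/(1+1074.918367) = 1/1075.918367 = 0.0009.

0.0009


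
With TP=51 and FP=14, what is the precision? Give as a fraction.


Precision = TP / (TP + FP) = 51 / 65 = 51/65.

51/65


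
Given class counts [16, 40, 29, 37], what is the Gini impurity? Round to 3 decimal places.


Total = 122. Proportions: 16/122, 40/122, 29/122, 37/122. sum(p_i^2) = 0.2732. Gini = 1 - 0.2732 = 0.7268, which rounds to 0.727.

0.727


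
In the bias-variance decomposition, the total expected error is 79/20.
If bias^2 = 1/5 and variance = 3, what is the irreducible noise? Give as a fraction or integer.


Total error = bias^2 + variance + irreducible noise. So irreducible noise = 79/20 - 1/5 - 3 = 3/4.

3/4


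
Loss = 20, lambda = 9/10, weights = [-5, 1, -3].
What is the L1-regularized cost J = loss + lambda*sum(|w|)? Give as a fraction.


L1 norm = sum(|w|) = 9. J = 20 + 9/10 * 9 = 281/10.

281/10


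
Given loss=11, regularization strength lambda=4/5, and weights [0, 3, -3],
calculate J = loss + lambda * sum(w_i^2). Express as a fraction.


L2 sq norm = sum(w^2) = 18. J = 11 + 4/5 * 18 = 127/5.

127/5


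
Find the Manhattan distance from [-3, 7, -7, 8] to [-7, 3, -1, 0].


d = sum of absolute differences: |-3--7|=4 + |7-3|=4 + |-7--1|=6 + |8-0|=8 = 22.

22


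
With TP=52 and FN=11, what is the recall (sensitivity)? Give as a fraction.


Recall = TP / (TP + FN) = 52 / 63 = 52/63.

52/63


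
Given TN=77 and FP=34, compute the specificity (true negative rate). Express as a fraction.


Specificity = TN / (TN + FP) = 77 / 111 = 77/111.

77/111


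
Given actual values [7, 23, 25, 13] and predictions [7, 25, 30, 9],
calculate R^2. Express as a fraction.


Mean(y) = 17. SS_res = 45. SS_tot = 216. R^2 = 1 - 45/(216) = 19/24.

19/24


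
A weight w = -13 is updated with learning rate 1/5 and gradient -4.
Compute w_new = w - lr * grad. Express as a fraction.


w_new = -13 - 1/5 * -4 = -13 - -4/5 = -61/5.

-61/5


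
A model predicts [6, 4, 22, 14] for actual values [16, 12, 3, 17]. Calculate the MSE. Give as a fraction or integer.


MSE = (1/4) * ((16-6)^2=100 + (12-4)^2=64 + (3-22)^2=361 + (17-14)^2=9). Sum = 534. MSE = 267/2.

267/2


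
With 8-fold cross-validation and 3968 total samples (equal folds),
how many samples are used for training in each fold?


Each validation fold has 3968/8 = 496 samples. Training set = 3968 - 496 = 3472.

3472


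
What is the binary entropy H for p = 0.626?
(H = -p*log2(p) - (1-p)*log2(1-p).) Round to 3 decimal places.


H = -0.626*log2(0.626) - 0.374*log2(0.374) = 0.954.

0.954


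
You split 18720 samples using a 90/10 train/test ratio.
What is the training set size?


Test set = 18720 * 10% = 1872. Training set = 18720 - 1872 = 16848.

16848


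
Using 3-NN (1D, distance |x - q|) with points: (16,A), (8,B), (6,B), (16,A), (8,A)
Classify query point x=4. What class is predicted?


Distances: |16-4|=12, |8-4|=4, |6-4|=2, |16-4|=12, |8-4|=4. 3 nearest: (6,B), (8,A), (8,B). Counts: {'B': 2, 'A': 1}. Majority class: B.

B


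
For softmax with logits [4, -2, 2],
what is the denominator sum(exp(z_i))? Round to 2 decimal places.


Denom = e^4=54.5982 + e^-2=0.1353 + e^2=7.3891. Sum = 62.1226, which rounds to 62.12.

62.12


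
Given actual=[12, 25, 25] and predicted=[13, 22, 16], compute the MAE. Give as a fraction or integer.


MAE = (1/3) * (|12-13|=1 + |25-22|=3 + |25-16|=9). Sum = 13. MAE = 13/3.

13/3


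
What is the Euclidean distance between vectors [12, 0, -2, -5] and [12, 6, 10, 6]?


d = sqrt(sum of squared differences). (12-12)^2=0, (0-6)^2=36, (-2-10)^2=144, (-5-6)^2=121. Sum = 301.

sqrt(301)


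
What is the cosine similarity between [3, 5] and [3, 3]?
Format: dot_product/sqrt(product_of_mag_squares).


dot = 24. |a|^2 = 34, |b|^2 = 18. cos = 24/sqrt(612).

24/sqrt(612)


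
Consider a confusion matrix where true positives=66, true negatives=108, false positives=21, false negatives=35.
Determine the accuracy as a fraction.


Accuracy = (TP + TN) / (TP + TN + FP + FN) = (66 + 108) / 230 = 87/115.

87/115


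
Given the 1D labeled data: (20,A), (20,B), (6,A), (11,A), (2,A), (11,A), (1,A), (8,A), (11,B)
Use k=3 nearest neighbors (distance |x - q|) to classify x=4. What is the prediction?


Distances: |20-4|=16, |20-4|=16, |6-4|=2, |11-4|=7, |2-4|=2, |11-4|=7, |1-4|=3, |8-4|=4, |11-4|=7. 3 nearest: (6,A), (2,A), (1,A). Counts: {'A': 3}. Majority class: A.

A


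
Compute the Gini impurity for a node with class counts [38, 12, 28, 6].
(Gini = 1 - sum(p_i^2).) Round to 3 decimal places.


Total = 84. Proportions: 38/84, 12/84, 28/84, 6/84. sum(p_i^2) = 0.3413. Gini = 1 - 0.3413 = 0.6587, which rounds to 0.659.

0.659


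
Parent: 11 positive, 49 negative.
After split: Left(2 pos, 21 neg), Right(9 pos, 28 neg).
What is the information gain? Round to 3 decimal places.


H(parent) = 0.6873. H(left) = 0.4262, H(right) = 0.8004. Weighted = (23/60)*0.4262 + (37/60)*0.8004 = 0.6570. IG = 0.6873 - 0.6570 = 0.0303, which rounds to 0.030.

0.030


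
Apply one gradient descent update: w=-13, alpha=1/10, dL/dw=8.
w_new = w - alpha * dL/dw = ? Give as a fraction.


w_new = -13 - 1/10 * 8 = -13 - 4/5 = -69/5.

-69/5


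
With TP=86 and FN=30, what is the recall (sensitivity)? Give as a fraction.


Recall = TP / (TP + FN) = 86 / 116 = 43/58.

43/58


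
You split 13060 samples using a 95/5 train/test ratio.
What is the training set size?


Test set = 13060 * 5% = 653. Training set = 13060 - 653 = 12407.

12407


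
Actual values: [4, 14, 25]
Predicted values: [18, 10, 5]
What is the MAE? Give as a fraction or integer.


MAE = (1/3) * (|4-18|=14 + |14-10|=4 + |25-5|=20). Sum = 38. MAE = 38/3.

38/3


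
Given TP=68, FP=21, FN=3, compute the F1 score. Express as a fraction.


Precision = 68/89 = 68/89. Recall = 68/71 = 68/71. F1 = 2*P*R/(P+R) = 17/20.

17/20


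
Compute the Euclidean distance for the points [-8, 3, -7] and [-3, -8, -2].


d = sqrt(sum of squared differences). (-8--3)^2=25, (3--8)^2=121, (-7--2)^2=25. Sum = 171.

sqrt(171)


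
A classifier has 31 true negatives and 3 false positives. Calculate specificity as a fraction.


Specificity = TN / (TN + FP) = 31 / 34 = 31/34.

31/34


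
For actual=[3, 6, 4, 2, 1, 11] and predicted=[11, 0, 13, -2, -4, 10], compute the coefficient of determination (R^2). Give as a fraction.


Mean(y) = 9/2. SS_res = 223. SS_tot = 131/2. R^2 = 1 - 223/(131/2) = -315/131.

-315/131


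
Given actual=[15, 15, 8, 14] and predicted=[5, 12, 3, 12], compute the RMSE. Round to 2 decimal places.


MSE = 34.5000. RMSE = sqrt(34.5000) = 5.87.

5.87


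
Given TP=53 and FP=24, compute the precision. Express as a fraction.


Precision = TP / (TP + FP) = 53 / 77 = 53/77.

53/77


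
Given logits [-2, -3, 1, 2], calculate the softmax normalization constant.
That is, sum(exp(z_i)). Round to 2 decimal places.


Denom = e^-2=0.1353 + e^-3=0.0498 + e^1=2.7183 + e^2=7.3891. Sum = 10.2925, which rounds to 10.29.

10.29


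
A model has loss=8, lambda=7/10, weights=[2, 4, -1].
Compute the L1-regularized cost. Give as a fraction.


L1 norm = sum(|w|) = 7. J = 8 + 7/10 * 7 = 129/10.

129/10


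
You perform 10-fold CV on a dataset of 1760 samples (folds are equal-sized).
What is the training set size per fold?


Each validation fold has 1760/10 = 176 samples. Training set = 1760 - 176 = 1584.

1584


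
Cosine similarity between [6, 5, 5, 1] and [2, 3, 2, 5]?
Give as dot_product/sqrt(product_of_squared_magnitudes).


dot = 42. |a|^2 = 87, |b|^2 = 42. cos = 42/sqrt(3654).

42/sqrt(3654)


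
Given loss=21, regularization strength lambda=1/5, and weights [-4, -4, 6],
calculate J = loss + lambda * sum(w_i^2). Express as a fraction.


L2 sq norm = sum(w^2) = 68. J = 21 + 1/5 * 68 = 173/5.

173/5


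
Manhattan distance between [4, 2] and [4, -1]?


d = sum of absolute differences: |4-4|=0 + |2--1|=3 = 3.

3


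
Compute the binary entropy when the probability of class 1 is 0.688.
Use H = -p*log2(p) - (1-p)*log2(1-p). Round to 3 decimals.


H = -0.688*log2(0.688) - 0.312*log2(0.312) = 0.895.

0.895


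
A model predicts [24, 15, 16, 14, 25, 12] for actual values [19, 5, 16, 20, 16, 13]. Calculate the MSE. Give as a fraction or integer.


MSE = (1/6) * ((19-24)^2=25 + (5-15)^2=100 + (16-16)^2=0 + (20-14)^2=36 + (16-25)^2=81 + (13-12)^2=1). Sum = 243. MSE = 81/2.

81/2


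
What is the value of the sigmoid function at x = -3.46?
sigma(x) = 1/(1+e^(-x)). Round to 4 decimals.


sigma(-3.46) = 1/(1+e^(3.46)) = 1/(1+31.816977) = 1/32.816977 = 0.0305.

0.0305


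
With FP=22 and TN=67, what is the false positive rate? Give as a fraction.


FPR = FP / (FP + TN) = 22 / 89 = 22/89.

22/89


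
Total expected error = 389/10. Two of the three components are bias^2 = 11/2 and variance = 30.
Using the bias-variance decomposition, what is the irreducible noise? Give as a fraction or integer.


Total error = bias^2 + variance + irreducible noise. So irreducible noise = 389/10 - 11/2 - 30 = 17/5.

17/5


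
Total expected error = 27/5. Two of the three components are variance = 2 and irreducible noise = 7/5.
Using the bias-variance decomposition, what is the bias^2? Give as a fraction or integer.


Total error = bias^2 + variance + irreducible noise. So bias^2 = 27/5 - 2 - 7/5 = 2.

2


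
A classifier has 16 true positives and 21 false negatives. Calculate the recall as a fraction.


Recall = TP / (TP + FN) = 16 / 37 = 16/37.

16/37


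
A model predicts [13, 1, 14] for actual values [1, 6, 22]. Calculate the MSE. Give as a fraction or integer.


MSE = (1/3) * ((1-13)^2=144 + (6-1)^2=25 + (22-14)^2=64). Sum = 233. MSE = 233/3.

233/3


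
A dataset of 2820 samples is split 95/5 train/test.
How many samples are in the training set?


Test set = 2820 * 5% = 141. Training set = 2820 - 141 = 2679.

2679


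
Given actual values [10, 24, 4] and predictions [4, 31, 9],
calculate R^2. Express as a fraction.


Mean(y) = 38/3. SS_res = 110. SS_tot = 632/3. R^2 = 1 - 110/(632/3) = 151/316.

151/316


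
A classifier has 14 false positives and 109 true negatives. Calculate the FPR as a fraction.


FPR = FP / (FP + TN) = 14 / 123 = 14/123.

14/123


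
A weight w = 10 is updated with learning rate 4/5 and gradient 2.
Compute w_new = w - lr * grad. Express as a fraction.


w_new = 10 - 4/5 * 2 = 10 - 8/5 = 42/5.

42/5


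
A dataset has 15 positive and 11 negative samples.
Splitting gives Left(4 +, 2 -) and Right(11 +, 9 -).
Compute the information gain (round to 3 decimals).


H(parent) = 0.9829. H(left) = 0.9183, H(right) = 0.9928. Weighted = (6/26)*0.9183 + (20/26)*0.9928 = 0.9756. IG = 0.9829 - 0.9756 = 0.0073, which rounds to 0.007.

0.007


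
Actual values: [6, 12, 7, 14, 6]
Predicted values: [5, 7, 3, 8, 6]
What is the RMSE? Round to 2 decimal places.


MSE = 15.6000. RMSE = sqrt(15.6000) = 3.95.

3.95


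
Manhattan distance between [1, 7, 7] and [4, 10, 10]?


d = sum of absolute differences: |1-4|=3 + |7-10|=3 + |7-10|=3 = 9.

9


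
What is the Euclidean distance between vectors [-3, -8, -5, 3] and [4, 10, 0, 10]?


d = sqrt(sum of squared differences). (-3-4)^2=49, (-8-10)^2=324, (-5-0)^2=25, (3-10)^2=49. Sum = 447.

sqrt(447)


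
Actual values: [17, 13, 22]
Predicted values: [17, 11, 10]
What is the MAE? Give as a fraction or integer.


MAE = (1/3) * (|17-17|=0 + |13-11|=2 + |22-10|=12). Sum = 14. MAE = 14/3.

14/3


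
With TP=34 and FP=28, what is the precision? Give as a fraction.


Precision = TP / (TP + FP) = 34 / 62 = 17/31.

17/31


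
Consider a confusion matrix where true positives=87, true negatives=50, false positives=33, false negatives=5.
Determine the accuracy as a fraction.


Accuracy = (TP + TN) / (TP + TN + FP + FN) = (87 + 50) / 175 = 137/175.

137/175


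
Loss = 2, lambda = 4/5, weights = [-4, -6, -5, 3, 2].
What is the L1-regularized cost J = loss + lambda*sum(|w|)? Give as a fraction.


L1 norm = sum(|w|) = 20. J = 2 + 4/5 * 20 = 18.

18


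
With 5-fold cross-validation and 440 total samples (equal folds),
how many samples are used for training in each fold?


Each validation fold has 440/5 = 88 samples. Training set = 440 - 88 = 352.

352


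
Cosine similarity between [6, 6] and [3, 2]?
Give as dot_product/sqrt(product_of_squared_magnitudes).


dot = 30. |a|^2 = 72, |b|^2 = 13. cos = 30/sqrt(936).

30/sqrt(936)


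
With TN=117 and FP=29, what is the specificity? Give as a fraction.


Specificity = TN / (TN + FP) = 117 / 146 = 117/146.

117/146


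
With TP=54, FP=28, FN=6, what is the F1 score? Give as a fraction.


Precision = 54/82 = 27/41. Recall = 54/60 = 9/10. F1 = 2*P*R/(P+R) = 54/71.

54/71


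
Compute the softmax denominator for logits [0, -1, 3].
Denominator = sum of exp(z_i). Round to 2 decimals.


Denom = e^0=1.0000 + e^-1=0.3679 + e^3=20.0855. Sum = 21.4534, which rounds to 21.45.

21.45


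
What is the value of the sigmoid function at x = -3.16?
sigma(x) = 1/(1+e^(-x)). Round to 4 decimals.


sigma(-3.16) = 1/(1+e^(3.16)) = 1/(1+23.570596) = 1/24.570596 = 0.0407.

0.0407


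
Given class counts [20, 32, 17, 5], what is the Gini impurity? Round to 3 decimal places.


Total = 74. Proportions: 20/74, 32/74, 17/74, 5/74. sum(p_i^2) = 0.3174. Gini = 1 - 0.3174 = 0.6826, which rounds to 0.683.

0.683


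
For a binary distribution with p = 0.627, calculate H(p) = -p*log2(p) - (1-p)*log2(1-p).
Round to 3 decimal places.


H = -0.627*log2(0.627) - 0.373*log2(0.373) = 0.953.

0.953


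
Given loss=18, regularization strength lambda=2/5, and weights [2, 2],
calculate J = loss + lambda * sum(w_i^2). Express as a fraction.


L2 sq norm = sum(w^2) = 8. J = 18 + 2/5 * 8 = 106/5.

106/5


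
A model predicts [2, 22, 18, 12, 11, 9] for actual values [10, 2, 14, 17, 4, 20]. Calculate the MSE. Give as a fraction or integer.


MSE = (1/6) * ((10-2)^2=64 + (2-22)^2=400 + (14-18)^2=16 + (17-12)^2=25 + (4-11)^2=49 + (20-9)^2=121). Sum = 675. MSE = 225/2.

225/2


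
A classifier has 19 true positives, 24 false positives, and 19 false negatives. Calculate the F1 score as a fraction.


Precision = 19/43 = 19/43. Recall = 19/38 = 1/2. F1 = 2*P*R/(P+R) = 38/81.

38/81


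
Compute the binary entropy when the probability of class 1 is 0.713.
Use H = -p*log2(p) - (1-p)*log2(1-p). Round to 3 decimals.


H = -0.713*log2(0.713) - 0.287*log2(0.287) = 0.865.

0.865


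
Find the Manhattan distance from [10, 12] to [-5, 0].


d = sum of absolute differences: |10--5|=15 + |12-0|=12 = 27.

27


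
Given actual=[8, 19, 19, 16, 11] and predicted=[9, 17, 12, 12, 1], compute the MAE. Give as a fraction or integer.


MAE = (1/5) * (|8-9|=1 + |19-17|=2 + |19-12|=7 + |16-12|=4 + |11-1|=10). Sum = 24. MAE = 24/5.

24/5


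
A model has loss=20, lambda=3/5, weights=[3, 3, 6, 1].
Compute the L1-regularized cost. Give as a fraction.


L1 norm = sum(|w|) = 13. J = 20 + 3/5 * 13 = 139/5.

139/5


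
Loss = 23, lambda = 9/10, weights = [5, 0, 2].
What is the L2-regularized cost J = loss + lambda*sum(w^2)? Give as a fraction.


L2 sq norm = sum(w^2) = 29. J = 23 + 9/10 * 29 = 491/10.

491/10


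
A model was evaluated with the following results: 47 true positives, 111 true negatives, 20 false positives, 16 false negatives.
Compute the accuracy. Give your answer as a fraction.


Accuracy = (TP + TN) / (TP + TN + FP + FN) = (47 + 111) / 194 = 79/97.

79/97


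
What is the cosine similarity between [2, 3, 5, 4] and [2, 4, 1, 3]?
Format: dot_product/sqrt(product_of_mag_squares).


dot = 33. |a|^2 = 54, |b|^2 = 30. cos = 33/sqrt(1620).

33/sqrt(1620)


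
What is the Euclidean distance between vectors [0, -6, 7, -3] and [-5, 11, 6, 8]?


d = sqrt(sum of squared differences). (0--5)^2=25, (-6-11)^2=289, (7-6)^2=1, (-3-8)^2=121. Sum = 436.

sqrt(436)


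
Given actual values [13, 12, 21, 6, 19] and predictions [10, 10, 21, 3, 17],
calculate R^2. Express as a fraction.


Mean(y) = 71/5. SS_res = 26. SS_tot = 714/5. R^2 = 1 - 26/(714/5) = 292/357.

292/357


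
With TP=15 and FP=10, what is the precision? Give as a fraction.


Precision = TP / (TP + FP) = 15 / 25 = 3/5.

3/5


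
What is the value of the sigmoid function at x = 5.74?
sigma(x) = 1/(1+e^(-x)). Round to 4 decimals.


sigma(5.74) = 1/(1+e^(-5.74)) = 1/(1+0.003215) = 1/1.003215 = 0.9968.

0.9968


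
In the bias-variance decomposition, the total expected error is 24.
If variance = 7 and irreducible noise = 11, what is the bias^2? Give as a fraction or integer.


Total error = bias^2 + variance + irreducible noise. So bias^2 = 24 - 7 - 11 = 6.

6


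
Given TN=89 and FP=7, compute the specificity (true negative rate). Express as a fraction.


Specificity = TN / (TN + FP) = 89 / 96 = 89/96.

89/96


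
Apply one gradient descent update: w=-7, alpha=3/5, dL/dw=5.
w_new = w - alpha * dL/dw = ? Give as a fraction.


w_new = -7 - 3/5 * 5 = -7 - 3 = -10.

-10


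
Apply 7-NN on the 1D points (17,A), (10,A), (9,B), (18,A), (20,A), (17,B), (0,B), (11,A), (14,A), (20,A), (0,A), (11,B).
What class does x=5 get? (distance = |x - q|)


Distances: |17-5|=12, |10-5|=5, |9-5|=4, |18-5|=13, |20-5|=15, |17-5|=12, |0-5|=5, |11-5|=6, |14-5|=9, |20-5|=15, |0-5|=5, |11-5|=6. 7 nearest: (9,B), (10,A), (0,A), (0,B), (11,A), (11,B), (14,A). Counts: {'B': 3, 'A': 4}. Majority class: A.

A


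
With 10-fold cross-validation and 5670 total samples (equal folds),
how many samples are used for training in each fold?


Each validation fold has 5670/10 = 567 samples. Training set = 5670 - 567 = 5103.

5103


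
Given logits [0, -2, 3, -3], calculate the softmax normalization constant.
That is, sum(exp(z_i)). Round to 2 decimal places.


Denom = e^0=1.0000 + e^-2=0.1353 + e^3=20.0855 + e^-3=0.0498. Sum = 21.2706, which rounds to 21.27.

21.27


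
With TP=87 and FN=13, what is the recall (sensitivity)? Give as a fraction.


Recall = TP / (TP + FN) = 87 / 100 = 87/100.

87/100


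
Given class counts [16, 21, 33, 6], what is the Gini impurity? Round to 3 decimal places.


Total = 76. Proportions: 16/76, 21/76, 33/76, 6/76. sum(p_i^2) = 0.3154. Gini = 1 - 0.3154 = 0.6846, which rounds to 0.685.

0.685


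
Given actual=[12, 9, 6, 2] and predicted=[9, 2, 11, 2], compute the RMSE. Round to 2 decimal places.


MSE = 20.7500. RMSE = sqrt(20.7500) = 4.56.

4.56


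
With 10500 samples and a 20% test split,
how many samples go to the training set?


Test set = 10500 * 20% = 2100. Training set = 10500 - 2100 = 8400.

8400


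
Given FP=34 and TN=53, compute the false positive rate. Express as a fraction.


FPR = FP / (FP + TN) = 34 / 87 = 34/87.

34/87


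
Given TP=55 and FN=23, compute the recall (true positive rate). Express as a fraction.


Recall = TP / (TP + FN) = 55 / 78 = 55/78.

55/78


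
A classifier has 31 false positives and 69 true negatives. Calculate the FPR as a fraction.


FPR = FP / (FP + TN) = 31 / 100 = 31/100.

31/100


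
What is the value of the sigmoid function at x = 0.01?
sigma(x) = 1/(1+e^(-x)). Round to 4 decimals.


sigma(0.01) = 1/(1+e^(-0.01)) = 1/(1+0.990050) = 1/1.990050 = 0.5025.

0.5025


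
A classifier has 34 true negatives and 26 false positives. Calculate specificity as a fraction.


Specificity = TN / (TN + FP) = 34 / 60 = 17/30.

17/30


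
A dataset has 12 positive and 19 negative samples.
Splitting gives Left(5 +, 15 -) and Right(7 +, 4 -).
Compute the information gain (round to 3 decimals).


H(parent) = 0.9629. H(left) = 0.8113, H(right) = 0.9457. Weighted = (20/31)*0.8113 + (11/31)*0.9457 = 0.8590. IG = 0.9629 - 0.8590 = 0.1039, which rounds to 0.104.

0.104


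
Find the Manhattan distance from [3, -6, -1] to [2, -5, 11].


d = sum of absolute differences: |3-2|=1 + |-6--5|=1 + |-1-11|=12 = 14.

14


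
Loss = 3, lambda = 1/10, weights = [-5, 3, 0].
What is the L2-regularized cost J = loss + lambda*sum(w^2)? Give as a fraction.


L2 sq norm = sum(w^2) = 34. J = 3 + 1/10 * 34 = 32/5.

32/5


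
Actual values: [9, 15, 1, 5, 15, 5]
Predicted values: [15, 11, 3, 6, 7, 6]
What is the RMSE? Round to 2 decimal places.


MSE = 20.3333. RMSE = sqrt(20.3333) = 4.51.

4.51


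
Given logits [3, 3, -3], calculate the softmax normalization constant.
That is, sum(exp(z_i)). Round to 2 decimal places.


Denom = e^3=20.0855 + e^3=20.0855 + e^-3=0.0498. Sum = 40.2208, which rounds to 40.22.

40.22


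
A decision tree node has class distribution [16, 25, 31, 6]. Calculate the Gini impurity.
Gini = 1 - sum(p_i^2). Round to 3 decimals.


Total = 78. Proportions: 16/78, 25/78, 31/78, 6/78. sum(p_i^2) = 0.3087. Gini = 1 - 0.3087 = 0.6913, which rounds to 0.691.

0.691


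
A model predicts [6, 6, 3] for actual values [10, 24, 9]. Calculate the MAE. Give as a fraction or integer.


MAE = (1/3) * (|10-6|=4 + |24-6|=18 + |9-3|=6). Sum = 28. MAE = 28/3.

28/3


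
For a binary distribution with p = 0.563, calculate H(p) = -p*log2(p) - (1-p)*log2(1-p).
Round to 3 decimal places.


H = -0.563*log2(0.563) - 0.437*log2(0.437) = 0.989.

0.989


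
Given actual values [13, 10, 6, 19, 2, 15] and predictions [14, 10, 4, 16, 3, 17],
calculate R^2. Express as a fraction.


Mean(y) = 65/6. SS_res = 19. SS_tot = 1145/6. R^2 = 1 - 19/(1145/6) = 1031/1145.

1031/1145


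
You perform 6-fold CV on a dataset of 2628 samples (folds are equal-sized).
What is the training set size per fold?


Each validation fold has 2628/6 = 438 samples. Training set = 2628 - 438 = 2190.

2190


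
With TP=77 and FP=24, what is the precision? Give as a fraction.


Precision = TP / (TP + FP) = 77 / 101 = 77/101.

77/101


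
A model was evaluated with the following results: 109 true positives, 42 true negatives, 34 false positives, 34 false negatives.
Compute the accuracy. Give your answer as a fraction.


Accuracy = (TP + TN) / (TP + TN + FP + FN) = (109 + 42) / 219 = 151/219.

151/219


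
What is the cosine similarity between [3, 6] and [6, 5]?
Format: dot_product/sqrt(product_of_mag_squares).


dot = 48. |a|^2 = 45, |b|^2 = 61. cos = 48/sqrt(2745).

48/sqrt(2745)


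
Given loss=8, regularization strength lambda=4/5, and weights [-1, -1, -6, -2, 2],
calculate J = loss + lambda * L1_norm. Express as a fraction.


L1 norm = sum(|w|) = 12. J = 8 + 4/5 * 12 = 88/5.

88/5


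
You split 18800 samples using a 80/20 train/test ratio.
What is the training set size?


Test set = 18800 * 20% = 3760. Training set = 18800 - 3760 = 15040.

15040


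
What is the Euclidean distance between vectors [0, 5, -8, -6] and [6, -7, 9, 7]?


d = sqrt(sum of squared differences). (0-6)^2=36, (5--7)^2=144, (-8-9)^2=289, (-6-7)^2=169. Sum = 638.

sqrt(638)


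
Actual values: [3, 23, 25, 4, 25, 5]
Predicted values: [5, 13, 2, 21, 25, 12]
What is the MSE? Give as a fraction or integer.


MSE = (1/6) * ((3-5)^2=4 + (23-13)^2=100 + (25-2)^2=529 + (4-21)^2=289 + (25-25)^2=0 + (5-12)^2=49). Sum = 971. MSE = 971/6.

971/6


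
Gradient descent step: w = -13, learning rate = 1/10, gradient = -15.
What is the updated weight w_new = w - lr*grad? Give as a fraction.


w_new = -13 - 1/10 * -15 = -13 - -3/2 = -23/2.

-23/2


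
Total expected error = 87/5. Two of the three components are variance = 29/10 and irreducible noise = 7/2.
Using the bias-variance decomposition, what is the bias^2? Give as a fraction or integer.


Total error = bias^2 + variance + irreducible noise. So bias^2 = 87/5 - 29/10 - 7/2 = 11.

11


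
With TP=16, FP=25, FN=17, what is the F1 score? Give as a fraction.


Precision = 16/41 = 16/41. Recall = 16/33 = 16/33. F1 = 2*P*R/(P+R) = 16/37.

16/37


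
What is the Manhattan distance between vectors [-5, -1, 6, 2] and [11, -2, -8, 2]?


d = sum of absolute differences: |-5-11|=16 + |-1--2|=1 + |6--8|=14 + |2-2|=0 = 31.

31


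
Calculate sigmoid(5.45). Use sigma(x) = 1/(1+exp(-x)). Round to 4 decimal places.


sigma(5.45) = 1/(1+e^(-5.45)) = 1/(1+0.004296) = 1/1.004296 = 0.9957.

0.9957


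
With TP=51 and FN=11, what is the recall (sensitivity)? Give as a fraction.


Recall = TP / (TP + FN) = 51 / 62 = 51/62.

51/62


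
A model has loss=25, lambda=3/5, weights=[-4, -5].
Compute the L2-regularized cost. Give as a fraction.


L2 sq norm = sum(w^2) = 41. J = 25 + 3/5 * 41 = 248/5.

248/5


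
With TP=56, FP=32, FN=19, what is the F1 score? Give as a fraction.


Precision = 56/88 = 7/11. Recall = 56/75 = 56/75. F1 = 2*P*R/(P+R) = 112/163.

112/163


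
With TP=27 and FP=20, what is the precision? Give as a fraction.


Precision = TP / (TP + FP) = 27 / 47 = 27/47.

27/47


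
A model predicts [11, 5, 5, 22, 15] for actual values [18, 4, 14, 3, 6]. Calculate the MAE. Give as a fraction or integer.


MAE = (1/5) * (|18-11|=7 + |4-5|=1 + |14-5|=9 + |3-22|=19 + |6-15|=9). Sum = 45. MAE = 9.

9


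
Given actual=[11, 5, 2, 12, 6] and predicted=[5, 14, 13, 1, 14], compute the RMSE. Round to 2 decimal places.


MSE = 84.6000. RMSE = sqrt(84.6000) = 9.20.

9.20


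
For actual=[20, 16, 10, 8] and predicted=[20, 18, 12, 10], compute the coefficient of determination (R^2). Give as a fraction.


Mean(y) = 27/2. SS_res = 12. SS_tot = 91. R^2 = 1 - 12/(91) = 79/91.

79/91


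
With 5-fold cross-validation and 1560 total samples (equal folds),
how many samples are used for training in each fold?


Each validation fold has 1560/5 = 312 samples. Training set = 1560 - 312 = 1248.

1248


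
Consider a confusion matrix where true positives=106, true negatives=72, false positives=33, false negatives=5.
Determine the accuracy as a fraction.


Accuracy = (TP + TN) / (TP + TN + FP + FN) = (106 + 72) / 216 = 89/108.

89/108


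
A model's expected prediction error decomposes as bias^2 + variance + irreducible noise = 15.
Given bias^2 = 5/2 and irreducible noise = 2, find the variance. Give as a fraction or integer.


Total error = bias^2 + variance + irreducible noise. So variance = 15 - 5/2 - 2 = 21/2.

21/2


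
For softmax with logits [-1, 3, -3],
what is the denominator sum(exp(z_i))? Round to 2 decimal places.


Denom = e^-1=0.3679 + e^3=20.0855 + e^-3=0.0498. Sum = 20.5032, which rounds to 20.50.

20.50


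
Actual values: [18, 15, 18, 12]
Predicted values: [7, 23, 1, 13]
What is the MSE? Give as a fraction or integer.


MSE = (1/4) * ((18-7)^2=121 + (15-23)^2=64 + (18-1)^2=289 + (12-13)^2=1). Sum = 475. MSE = 475/4.

475/4


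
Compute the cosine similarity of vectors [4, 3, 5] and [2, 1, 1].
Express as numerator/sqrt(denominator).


dot = 16. |a|^2 = 50, |b|^2 = 6. cos = 16/sqrt(300).

16/sqrt(300)


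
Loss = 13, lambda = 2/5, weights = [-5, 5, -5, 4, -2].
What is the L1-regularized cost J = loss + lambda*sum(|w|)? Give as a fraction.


L1 norm = sum(|w|) = 21. J = 13 + 2/5 * 21 = 107/5.

107/5


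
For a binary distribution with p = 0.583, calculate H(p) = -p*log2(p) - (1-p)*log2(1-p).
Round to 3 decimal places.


H = -0.583*log2(0.583) - 0.417*log2(0.417) = 0.980.

0.980


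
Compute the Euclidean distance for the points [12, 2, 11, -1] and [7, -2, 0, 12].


d = sqrt(sum of squared differences). (12-7)^2=25, (2--2)^2=16, (11-0)^2=121, (-1-12)^2=169. Sum = 331.

sqrt(331)


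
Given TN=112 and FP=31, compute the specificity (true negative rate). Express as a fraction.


Specificity = TN / (TN + FP) = 112 / 143 = 112/143.

112/143


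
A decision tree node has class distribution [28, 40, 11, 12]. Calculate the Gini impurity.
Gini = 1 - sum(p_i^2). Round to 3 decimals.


Total = 91. Proportions: 28/91, 40/91, 11/91, 12/91. sum(p_i^2) = 0.3199. Gini = 1 - 0.3199 = 0.6801, which rounds to 0.680.

0.680


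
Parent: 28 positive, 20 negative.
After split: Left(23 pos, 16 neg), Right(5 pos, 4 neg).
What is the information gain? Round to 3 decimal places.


H(parent) = 0.9799. H(left) = 0.9766, H(right) = 0.9911. Weighted = (39/48)*0.9766 + (9/48)*0.9911 = 0.9793. IG = 0.9799 - 0.9793 = 0.0006, which rounds to 0.001.

0.001


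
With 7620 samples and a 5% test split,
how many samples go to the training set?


Test set = 7620 * 5% = 381. Training set = 7620 - 381 = 7239.

7239


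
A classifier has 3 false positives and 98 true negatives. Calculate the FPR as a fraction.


FPR = FP / (FP + TN) = 3 / 101 = 3/101.

3/101


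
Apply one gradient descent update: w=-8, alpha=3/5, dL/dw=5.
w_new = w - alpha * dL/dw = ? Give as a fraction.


w_new = -8 - 3/5 * 5 = -8 - 3 = -11.

-11


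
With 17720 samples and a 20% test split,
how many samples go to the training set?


Test set = 17720 * 20% = 3544. Training set = 17720 - 3544 = 14176.

14176


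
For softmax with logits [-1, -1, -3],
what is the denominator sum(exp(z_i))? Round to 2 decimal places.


Denom = e^-1=0.3679 + e^-1=0.3679 + e^-3=0.0498. Sum = 0.7856, which rounds to 0.79.

0.79


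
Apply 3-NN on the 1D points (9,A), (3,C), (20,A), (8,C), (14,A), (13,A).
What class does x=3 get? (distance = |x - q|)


Distances: |9-3|=6, |3-3|=0, |20-3|=17, |8-3|=5, |14-3|=11, |13-3|=10. 3 nearest: (3,C), (8,C), (9,A). Counts: {'C': 2, 'A': 1}. Majority class: C.

C


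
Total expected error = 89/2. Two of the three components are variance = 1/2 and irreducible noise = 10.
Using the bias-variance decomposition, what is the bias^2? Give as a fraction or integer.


Total error = bias^2 + variance + irreducible noise. So bias^2 = 89/2 - 1/2 - 10 = 34.

34


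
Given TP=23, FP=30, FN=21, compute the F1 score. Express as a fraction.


Precision = 23/53 = 23/53. Recall = 23/44 = 23/44. F1 = 2*P*R/(P+R) = 46/97.

46/97


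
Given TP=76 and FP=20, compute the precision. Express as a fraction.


Precision = TP / (TP + FP) = 76 / 96 = 19/24.

19/24


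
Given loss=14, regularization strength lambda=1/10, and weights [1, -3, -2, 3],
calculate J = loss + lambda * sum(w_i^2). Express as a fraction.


L2 sq norm = sum(w^2) = 23. J = 14 + 1/10 * 23 = 163/10.

163/10


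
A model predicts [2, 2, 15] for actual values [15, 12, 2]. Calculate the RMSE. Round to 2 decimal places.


MSE = 146.0000. RMSE = sqrt(146.0000) = 12.08.

12.08


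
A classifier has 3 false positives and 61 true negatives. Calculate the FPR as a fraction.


FPR = FP / (FP + TN) = 3 / 64 = 3/64.

3/64


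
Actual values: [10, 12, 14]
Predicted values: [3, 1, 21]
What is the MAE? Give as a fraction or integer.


MAE = (1/3) * (|10-3|=7 + |12-1|=11 + |14-21|=7). Sum = 25. MAE = 25/3.

25/3


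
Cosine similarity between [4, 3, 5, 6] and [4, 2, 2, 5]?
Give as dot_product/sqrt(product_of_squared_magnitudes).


dot = 62. |a|^2 = 86, |b|^2 = 49. cos = 62/sqrt(4214).

62/sqrt(4214)
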